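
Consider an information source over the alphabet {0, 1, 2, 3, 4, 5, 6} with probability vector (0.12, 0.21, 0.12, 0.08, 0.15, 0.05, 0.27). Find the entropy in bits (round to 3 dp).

H = −Σ pᵢ log₂ pᵢ.
−0.12·log₂(0.12) = 0.3671
−0.21·log₂(0.21) = 0.4728
−0.12·log₂(0.12) = 0.3671
−0.08·log₂(0.08) = 0.2915
−0.15·log₂(0.15) = 0.4105
−0.05·log₂(0.05) = 0.2161
−0.27·log₂(0.27) = 0.5100
Sum ≈ 2.6351 → 2.635 bits.

2.635 bits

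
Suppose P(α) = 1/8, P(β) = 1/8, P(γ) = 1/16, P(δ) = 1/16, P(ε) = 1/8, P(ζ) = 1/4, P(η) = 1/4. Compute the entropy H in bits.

2.625 bits

Each probability is a power of 1/2, so log₂(1/p) is an integer.
H = Σ p·log₂(1/p) = 1/8·3 + 1/8·3 + 1/16·4 + 1/16·4 + 1/8·3 + 1/4·2 + 1/4·2 = 2.625 bits.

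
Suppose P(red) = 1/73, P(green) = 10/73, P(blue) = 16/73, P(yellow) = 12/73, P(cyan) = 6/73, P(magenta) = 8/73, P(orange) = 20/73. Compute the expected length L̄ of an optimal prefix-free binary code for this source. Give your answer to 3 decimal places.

Repeatedly combine the two least-probable nodes; the expected code length is the sum of the merged weights.
merge 1/73 + 6/73 → 7/73
merge 7/73 + 8/73 → 15/73
merge 10/73 + 12/73 → 22/73
merge 15/73 + 16/73 → 31/73
merge 20/73 + 22/73 → 42/73
merge 31/73 + 42/73 → 1
L = 7/73 + 15/73 + 22/73 + 31/73 + 42/73 + 1 = 190/73 ≈ 2.603 bits/symbol.

2.603 bits/symbol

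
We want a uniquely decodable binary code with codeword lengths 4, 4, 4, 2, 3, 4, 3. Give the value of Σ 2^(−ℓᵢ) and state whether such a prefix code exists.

0.75; yes

With common denominator 2^4 = 16: Σ 2^(−ℓᵢ) = 1/16 + 1/16 + 1/16 + 4/16 + 2/16 + 1/16 + 2/16 = 12/16 = 0.75.
Kraft's inequality requires Σ ≤ 1; here Σ = 0.75 ≤ 1, so such a prefix code exists.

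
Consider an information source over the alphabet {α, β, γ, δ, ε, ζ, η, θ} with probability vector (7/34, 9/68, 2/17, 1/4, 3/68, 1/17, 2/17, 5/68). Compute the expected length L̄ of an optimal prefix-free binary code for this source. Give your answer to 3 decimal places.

2.824 bits/symbol

Repeatedly combine the two least-probable nodes; the expected code length is the sum of the merged weights.
merge 3/68 + 1/17 → 7/68
merge 5/68 + 7/68 → 3/17
merge 2/17 + 2/17 → 4/17
merge 9/68 + 3/17 → 21/68
merge 7/34 + 4/17 → 15/34
merge 1/4 + 21/68 → 19/34
merge 15/34 + 19/34 → 1
L = 7/68 + 3/17 + 4/17 + 21/68 + 15/34 + 19/34 + 1 = 48/17 ≈ 2.824 bits/symbol.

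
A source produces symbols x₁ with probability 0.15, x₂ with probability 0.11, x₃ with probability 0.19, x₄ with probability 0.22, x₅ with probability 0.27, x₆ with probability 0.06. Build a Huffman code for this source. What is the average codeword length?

Repeatedly combine the two least-probable nodes; the expected code length is the sum of the merged weights.
merge 3/50 + 11/100 → 17/100
merge 3/20 + 17/100 → 8/25
merge 19/100 + 11/50 → 41/100
merge 27/100 + 8/25 → 59/100
merge 41/100 + 59/100 → 1
L = 17/100 + 8/25 + 41/100 + 59/100 + 1 = 249/100 = 2.49 bits/symbol.

2.49 bits/symbol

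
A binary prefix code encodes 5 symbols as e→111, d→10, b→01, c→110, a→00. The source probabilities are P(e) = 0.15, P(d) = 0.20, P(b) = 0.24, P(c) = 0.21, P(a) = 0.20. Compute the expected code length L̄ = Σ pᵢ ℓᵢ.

L̄ = Σ pᵢ·ℓᵢ = 0.15·3 + 0.20·2 + 0.24·2 + 0.21·3 + 0.20·2 = 2.36 bits/symbol.

2.36 bits/symbol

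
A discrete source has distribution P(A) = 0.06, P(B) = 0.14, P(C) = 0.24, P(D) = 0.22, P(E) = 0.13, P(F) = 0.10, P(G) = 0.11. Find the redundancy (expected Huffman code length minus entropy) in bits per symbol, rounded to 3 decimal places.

Entropy H = −Σ p log₂ p ≈ 2.6805 bits.
Huffman merges: 3/50+1/10→4/25; 11/100+13/100→6/25; 7/50+4/25→3/10; 11/50+6/25→23/50; 6/25+3/10→27/50; 23/50+27/50→1. L = 27/10 ≈ 2.7000.
L − H = 2.7000 − 2.6805 = 0.020 bits.

0.020 bits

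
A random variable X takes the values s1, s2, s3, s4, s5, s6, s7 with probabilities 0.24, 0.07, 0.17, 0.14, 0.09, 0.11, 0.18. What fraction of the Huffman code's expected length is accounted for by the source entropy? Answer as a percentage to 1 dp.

Entropy H = −Σ p log₂ p ≈ 2.7026 bits.
Huffman merges: 7/100+9/100→4/25; 11/100+7/50→1/4; 4/25+17/100→33/100; 9/50+6/25→21/50; 1/4+33/100→29/50; 21/50+29/50→1. L = 137/50 ≈ 2.7400.
Efficiency = H/L = 2.7026/2.7400 = 98.6%.

98.6%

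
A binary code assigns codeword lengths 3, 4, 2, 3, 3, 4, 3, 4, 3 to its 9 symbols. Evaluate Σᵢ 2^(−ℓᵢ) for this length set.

1.0625

With common denominator 2^4 = 16: Σ 2^(−ℓᵢ) = 2/16 + 1/16 + 4/16 + 2/16 + 2/16 + 1/16 + 2/16 + 1/16 + 2/16 = 17/16 = 1.0625.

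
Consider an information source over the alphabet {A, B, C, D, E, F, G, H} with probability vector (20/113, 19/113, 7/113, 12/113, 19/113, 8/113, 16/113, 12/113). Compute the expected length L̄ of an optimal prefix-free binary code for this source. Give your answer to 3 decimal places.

2.956 bits/symbol

Repeatedly combine the two least-probable nodes; the expected code length is the sum of the merged weights.
merge 7/113 + 8/113 → 15/113
merge 12/113 + 12/113 → 24/113
merge 15/113 + 16/113 → 31/113
merge 19/113 + 19/113 → 38/113
merge 20/113 + 24/113 → 44/113
merge 31/113 + 38/113 → 69/113
merge 44/113 + 69/113 → 1
L = 15/113 + 24/113 + 31/113 + 38/113 + 44/113 + 69/113 + 1 = 334/113 ≈ 2.956 bits/symbol.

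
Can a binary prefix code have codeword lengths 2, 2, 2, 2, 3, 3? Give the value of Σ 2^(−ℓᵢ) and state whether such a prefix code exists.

With common denominator 2^3 = 8: Σ 2^(−ℓᵢ) = 2/8 + 2/8 + 2/8 + 2/8 + 1/8 + 1/8 = 10/8 = 1.25.
Kraft's inequality requires Σ ≤ 1; here Σ = 1.25 > 1, so no such prefix code exists.

1.25; no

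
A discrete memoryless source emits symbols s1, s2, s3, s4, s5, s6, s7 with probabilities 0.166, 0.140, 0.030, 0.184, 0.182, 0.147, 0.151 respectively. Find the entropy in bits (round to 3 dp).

2.694 bits

H = −Σ pᵢ log₂ pᵢ.
−0.166·log₂(0.166) = 0.4301
−0.140·log₂(0.140) = 0.3971
−0.030·log₂(0.030) = 0.1518
−0.184·log₂(0.184) = 0.4494
−0.182·log₂(0.182) = 0.4474
−0.147·log₂(0.147) = 0.4066
−0.151·log₂(0.151) = 0.4118
Sum ≈ 2.6941 → 2.694 bits.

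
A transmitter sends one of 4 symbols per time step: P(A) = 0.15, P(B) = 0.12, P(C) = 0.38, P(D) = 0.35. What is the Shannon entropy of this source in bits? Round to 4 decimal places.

1.8382 bits

H = −Σ pᵢ log₂ pᵢ.
−0.15·log₂(0.15) = 0.4105
−0.12·log₂(0.12) = 0.3671
−0.38·log₂(0.38) = 0.5305
−0.35·log₂(0.35) = 0.5301
Sum ≈ 1.8382 → 1.8382 bits.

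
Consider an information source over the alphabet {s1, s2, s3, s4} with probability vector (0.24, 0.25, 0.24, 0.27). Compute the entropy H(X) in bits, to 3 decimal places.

1.998 bits

H = −Σ pᵢ log₂ pᵢ.
−0.24·log₂(0.24) = 0.4941
−0.25·log₂(0.25) = 0.5000
−0.24·log₂(0.24) = 0.4941
−0.27·log₂(0.27) = 0.5100
Sum ≈ 1.9983 → 1.998 bits.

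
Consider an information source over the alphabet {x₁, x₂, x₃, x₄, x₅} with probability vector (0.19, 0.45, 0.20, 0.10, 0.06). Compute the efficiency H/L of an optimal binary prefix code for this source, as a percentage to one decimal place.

Entropy H = −Σ p log₂ p ≈ 2.0137 bits.
Huffman merges: 3/50+1/10→4/25; 4/25+19/100→7/20; 1/5+7/20→11/20; 9/20+11/20→1. L = 103/50 ≈ 2.0600.
Efficiency = H/L = 2.0137/2.0600 = 97.8%.

97.8%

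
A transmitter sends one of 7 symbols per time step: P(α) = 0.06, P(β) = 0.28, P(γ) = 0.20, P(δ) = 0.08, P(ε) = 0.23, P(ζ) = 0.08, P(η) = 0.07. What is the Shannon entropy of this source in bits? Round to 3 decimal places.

2.561 bits

H = −Σ pᵢ log₂ pᵢ.
−0.06·log₂(0.06) = 0.2435
−0.28·log₂(0.28) = 0.5142
−0.20·log₂(0.20) = 0.4644
−0.08·log₂(0.08) = 0.2915
−0.23·log₂(0.23) = 0.4877
−0.08·log₂(0.08) = 0.2915
−0.07·log₂(0.07) = 0.2686
Sum ≈ 2.5614 → 2.561 bits.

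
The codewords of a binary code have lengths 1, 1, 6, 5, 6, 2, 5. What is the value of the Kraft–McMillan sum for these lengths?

With common denominator 2^6 = 64: Σ 2^(−ℓᵢ) = 32/64 + 32/64 + 1/64 + 2/64 + 1/64 + 16/64 + 2/64 = 86/64 = 1.34375.

1.34375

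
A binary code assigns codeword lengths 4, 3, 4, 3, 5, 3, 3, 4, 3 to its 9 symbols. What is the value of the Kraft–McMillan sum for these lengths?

With common denominator 2^5 = 32: Σ 2^(−ℓᵢ) = 2/32 + 4/32 + 2/32 + 4/32 + 1/32 + 4/32 + 4/32 + 2/32 + 4/32 = 27/32 = 0.84375.

0.84375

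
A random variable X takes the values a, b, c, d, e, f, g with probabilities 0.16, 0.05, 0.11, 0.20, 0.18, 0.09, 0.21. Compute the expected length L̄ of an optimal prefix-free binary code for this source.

2.73 bits/symbol

Repeatedly combine the two least-probable nodes; the expected code length is the sum of the merged weights.
merge 1/20 + 9/100 → 7/50
merge 11/100 + 7/50 → 1/4
merge 4/25 + 9/50 → 17/50
merge 1/5 + 21/100 → 41/100
merge 1/4 + 17/50 → 59/100
merge 41/100 + 59/100 → 1
L = 7/50 + 1/4 + 17/50 + 41/100 + 59/100 + 1 = 273/100 = 2.73 bits/symbol.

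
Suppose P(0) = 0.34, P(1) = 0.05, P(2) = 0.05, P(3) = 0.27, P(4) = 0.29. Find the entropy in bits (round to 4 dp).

H = −Σ pᵢ log₂ pᵢ.
−0.34·log₂(0.34) = 0.5292
−0.05·log₂(0.05) = 0.2161
−0.05·log₂(0.05) = 0.2161
−0.27·log₂(0.27) = 0.5100
−0.29·log₂(0.29) = 0.5179
Sum ≈ 1.9893 → 1.9893 bits.

1.9893 bits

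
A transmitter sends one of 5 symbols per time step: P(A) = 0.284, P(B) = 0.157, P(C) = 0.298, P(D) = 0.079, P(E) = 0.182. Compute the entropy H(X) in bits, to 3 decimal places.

H = −Σ pᵢ log₂ pᵢ.
−0.284·log₂(0.284) = 0.5158
−0.157·log₂(0.157) = 0.4194
−0.298·log₂(0.298) = 0.5205
−0.079·log₂(0.079) = 0.2893
−0.182·log₂(0.182) = 0.4474
Sum ≈ 2.1923 → 2.192 bits.

2.192 bits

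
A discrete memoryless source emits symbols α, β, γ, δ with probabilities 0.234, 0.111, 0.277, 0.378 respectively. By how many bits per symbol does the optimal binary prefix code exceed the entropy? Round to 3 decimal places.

0.081 bits

Entropy H = −Σ p log₂ p ≈ 1.8859 bits.
Huffman merges: 111/1000+117/500→69/200; 277/1000+69/200→311/500; 189/500+311/500→1. L = 1967/1000 ≈ 1.9670.
L − H = 1.9670 − 1.8859 = 0.081 bits.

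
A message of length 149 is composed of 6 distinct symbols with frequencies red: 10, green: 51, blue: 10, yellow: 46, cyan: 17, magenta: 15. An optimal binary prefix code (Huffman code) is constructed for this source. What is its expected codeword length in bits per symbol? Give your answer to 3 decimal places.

Probabilities are the counts divided by 149.
Repeatedly combine the two least-probable nodes; the expected code length is the sum of the merged weights.
merge 10/149 + 10/149 → 20/149
merge 15/149 + 17/149 → 32/149
merge 20/149 + 32/149 → 52/149
merge 46/149 + 51/149 → 97/149
merge 52/149 + 97/149 → 1
L = 20/149 + 32/149 + 52/149 + 97/149 + 1 = 350/149 ≈ 2.349 bits/symbol.

2.349 bits/symbol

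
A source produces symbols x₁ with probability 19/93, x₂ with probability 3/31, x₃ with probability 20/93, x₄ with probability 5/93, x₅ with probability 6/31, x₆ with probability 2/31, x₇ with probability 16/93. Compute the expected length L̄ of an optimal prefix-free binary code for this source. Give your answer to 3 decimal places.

2.699 bits/symbol

Repeatedly combine the two least-probable nodes; the expected code length is the sum of the merged weights.
merge 5/93 + 2/31 → 11/93
merge 3/31 + 11/93 → 20/93
merge 16/93 + 6/31 → 34/93
merge 19/93 + 20/93 → 13/31
merge 20/93 + 34/93 → 18/31
merge 13/31 + 18/31 → 1
L = 11/93 + 20/93 + 34/93 + 13/31 + 18/31 + 1 = 251/93 ≈ 2.699 bits/symbol.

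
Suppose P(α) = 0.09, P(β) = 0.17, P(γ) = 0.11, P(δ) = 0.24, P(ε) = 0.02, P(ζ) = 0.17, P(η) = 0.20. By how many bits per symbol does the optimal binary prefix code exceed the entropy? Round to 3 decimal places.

Entropy H = −Σ p log₂ p ≈ 2.6035 bits.
Huffman merges: 1/50+9/100→11/100; 11/100+11/100→11/50; 17/100+17/100→17/50; 1/5+11/50→21/50; 6/25+17/50→29/50; 21/50+29/50→1. L = 267/100 ≈ 2.6700.
L − H = 2.6700 − 2.6035 = 0.066 bits.

0.066 bits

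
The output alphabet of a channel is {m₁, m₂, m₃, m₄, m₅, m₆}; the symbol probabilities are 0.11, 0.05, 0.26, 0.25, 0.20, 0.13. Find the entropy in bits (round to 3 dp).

H = −Σ pᵢ log₂ pᵢ.
−0.11·log₂(0.11) = 0.3503
−0.05·log₂(0.05) = 0.2161
−0.26·log₂(0.26) = 0.5053
−0.25·log₂(0.25) = 0.5000
−0.20·log₂(0.20) = 0.4644
−0.13·log₂(0.13) = 0.3826
Sum ≈ 2.4187 → 2.419 bits.

2.419 bits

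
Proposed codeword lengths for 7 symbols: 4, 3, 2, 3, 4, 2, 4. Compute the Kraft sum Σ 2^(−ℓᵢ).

0.9375

With common denominator 2^4 = 16: Σ 2^(−ℓᵢ) = 1/16 + 2/16 + 4/16 + 2/16 + 1/16 + 4/16 + 1/16 = 15/16 = 0.9375.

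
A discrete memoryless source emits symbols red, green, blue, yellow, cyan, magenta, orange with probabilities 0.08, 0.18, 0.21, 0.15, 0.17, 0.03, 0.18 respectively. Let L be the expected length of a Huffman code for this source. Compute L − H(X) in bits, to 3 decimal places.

0.068 bits

Entropy H = −Σ p log₂ p ≈ 2.6518 bits.
Huffman merges: 3/100+2/25→11/100; 11/100+3/20→13/50; 17/100+9/50→7/20; 9/50+21/100→39/100; 13/50+7/20→61/100; 39/100+61/100→1. L = 68/25 ≈ 2.7200.
L − H = 2.7200 − 2.6518 = 0.068 bits.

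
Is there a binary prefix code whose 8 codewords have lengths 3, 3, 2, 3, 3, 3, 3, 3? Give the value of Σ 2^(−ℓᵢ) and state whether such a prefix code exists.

With common denominator 2^3 = 8: Σ 2^(−ℓᵢ) = 1/8 + 1/8 + 2/8 + 1/8 + 1/8 + 1/8 + 1/8 + 1/8 = 9/8 = 1.125.
Kraft's inequality requires Σ ≤ 1; here Σ = 1.125 > 1, so no such prefix code exists.

1.125; no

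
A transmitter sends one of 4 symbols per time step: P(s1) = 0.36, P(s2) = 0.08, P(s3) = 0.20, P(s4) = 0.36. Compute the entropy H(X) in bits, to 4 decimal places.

H = −Σ pᵢ log₂ pᵢ.
−0.36·log₂(0.36) = 0.5306
−0.08·log₂(0.08) = 0.2915
−0.20·log₂(0.20) = 0.4644
−0.36·log₂(0.36) = 0.5306
Sum ≈ 1.8171 → 1.8171 bits.

1.8171 bits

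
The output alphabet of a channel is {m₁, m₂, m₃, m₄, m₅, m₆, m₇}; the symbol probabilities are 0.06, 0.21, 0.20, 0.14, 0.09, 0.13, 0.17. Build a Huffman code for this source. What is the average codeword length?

2.74 bits/symbol

Repeatedly combine the two least-probable nodes; the expected code length is the sum of the merged weights.
merge 3/50 + 9/100 → 3/20
merge 13/100 + 7/50 → 27/100
merge 3/20 + 17/100 → 8/25
merge 1/5 + 21/100 → 41/100
merge 27/100 + 8/25 → 59/100
merge 41/100 + 59/100 → 1
L = 3/20 + 27/100 + 8/25 + 41/100 + 59/100 + 1 = 137/50 = 2.74 bits/symbol.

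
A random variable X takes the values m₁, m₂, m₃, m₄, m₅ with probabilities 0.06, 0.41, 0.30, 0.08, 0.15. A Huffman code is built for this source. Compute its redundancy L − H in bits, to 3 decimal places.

Entropy H = −Σ p log₂ p ≈ 1.9941 bits.
Huffman merges: 3/50+2/25→7/50; 7/50+3/20→29/100; 29/100+3/10→59/100; 41/100+59/100→1. L = 101/50 ≈ 2.0200.
L − H = 2.0200 − 1.9941 = 0.026 bits.

0.026 bits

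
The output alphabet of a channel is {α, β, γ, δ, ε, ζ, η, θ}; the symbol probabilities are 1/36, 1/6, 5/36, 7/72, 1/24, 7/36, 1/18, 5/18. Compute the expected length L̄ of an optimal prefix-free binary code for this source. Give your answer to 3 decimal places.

2.722 bits/symbol

Repeatedly combine the two least-probable nodes; the expected code length is the sum of the merged weights.
merge 1/36 + 1/24 → 5/72
merge 1/18 + 5/72 → 1/8
merge 7/72 + 1/8 → 2/9
merge 5/36 + 1/6 → 11/36
merge 7/36 + 2/9 → 5/12
merge 5/18 + 11/36 → 7/12
merge 5/12 + 7/12 → 1
L = 5/72 + 1/8 + 2/9 + 11/36 + 5/12 + 7/12 + 1 = 49/18 ≈ 2.722 bits/symbol.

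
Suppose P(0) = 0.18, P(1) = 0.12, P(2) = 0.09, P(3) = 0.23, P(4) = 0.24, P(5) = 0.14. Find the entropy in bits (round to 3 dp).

H = −Σ pᵢ log₂ pᵢ.
−0.18·log₂(0.18) = 0.4453
−0.12·log₂(0.12) = 0.3671
−0.09·log₂(0.09) = 0.3127
−0.23·log₂(0.23) = 0.4877
−0.24·log₂(0.24) = 0.4941
−0.14·log₂(0.14) = 0.3971
Sum ≈ 2.5039 → 2.504 bits.

2.504 bits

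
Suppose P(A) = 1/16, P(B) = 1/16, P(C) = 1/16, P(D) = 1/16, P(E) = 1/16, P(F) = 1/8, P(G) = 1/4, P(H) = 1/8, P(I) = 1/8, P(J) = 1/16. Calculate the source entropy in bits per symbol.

Each probability is a power of 1/2, so log₂(1/p) is an integer.
H = Σ p·log₂(1/p) = 1/16·4 + 1/16·4 + 1/16·4 + 1/16·4 + 1/16·4 + 1/8·3 + 1/4·2 + 1/8·3 + 1/8·3 + 1/16·4 = 3.125 bits.

3.125 bits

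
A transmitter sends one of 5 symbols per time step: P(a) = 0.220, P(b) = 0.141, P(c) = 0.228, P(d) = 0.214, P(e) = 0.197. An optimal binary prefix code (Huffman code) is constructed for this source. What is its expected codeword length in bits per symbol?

2.338 bits/symbol

Repeatedly combine the two least-probable nodes; the expected code length is the sum of the merged weights.
merge 141/1000 + 197/1000 → 169/500
merge 107/500 + 11/50 → 217/500
merge 57/250 + 169/500 → 283/500
merge 217/500 + 283/500 → 1
L = 169/500 + 217/500 + 283/500 + 1 = 1169/500 = 2.338 bits/symbol.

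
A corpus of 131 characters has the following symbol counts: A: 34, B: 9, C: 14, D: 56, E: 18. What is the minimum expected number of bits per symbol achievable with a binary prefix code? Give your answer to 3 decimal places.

Probabilities are the counts divided by 131.
Repeatedly combine the two least-probable nodes; the expected code length is the sum of the merged weights.
merge 9/131 + 14/131 → 23/131
merge 18/131 + 23/131 → 41/131
merge 34/131 + 41/131 → 75/131
merge 56/131 + 75/131 → 1
L = 23/131 + 41/131 + 75/131 + 1 = 270/131 ≈ 2.061 bits/symbol.

2.061 bits/symbol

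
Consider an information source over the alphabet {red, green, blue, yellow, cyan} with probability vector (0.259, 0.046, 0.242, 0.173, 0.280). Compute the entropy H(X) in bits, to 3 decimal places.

2.157 bits

H = −Σ pᵢ log₂ pᵢ.
−0.259·log₂(0.259) = 0.5048
−0.046·log₂(0.046) = 0.2043
−0.242·log₂(0.242) = 0.4954
−0.173·log₂(0.173) = 0.4379
−0.280·log₂(0.280) = 0.5142
Sum ≈ 2.1566 → 2.157 bits.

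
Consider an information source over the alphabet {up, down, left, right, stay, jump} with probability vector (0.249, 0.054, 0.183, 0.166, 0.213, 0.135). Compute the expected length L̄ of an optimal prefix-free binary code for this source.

Repeatedly combine the two least-probable nodes; the expected code length is the sum of the merged weights.
merge 27/500 + 27/200 → 189/1000
merge 83/500 + 183/1000 → 349/1000
merge 189/1000 + 213/1000 → 201/500
merge 249/1000 + 349/1000 → 299/500
merge 201/500 + 299/500 → 1
L = 189/1000 + 349/1000 + 201/500 + 299/500 + 1 = 1269/500 = 2.538 bits/symbol.

2.538 bits/symbol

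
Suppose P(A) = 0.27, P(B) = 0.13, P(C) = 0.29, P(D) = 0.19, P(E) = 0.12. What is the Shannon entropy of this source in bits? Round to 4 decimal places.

H = −Σ pᵢ log₂ pᵢ.
−0.27·log₂(0.27) = 0.5100
−0.13·log₂(0.13) = 0.3826
−0.29·log₂(0.29) = 0.5179
−0.19·log₂(0.19) = 0.4552
−0.12·log₂(0.12) = 0.3671
Sum ≈ 2.2329 → 2.2329 bits.

2.2329 bits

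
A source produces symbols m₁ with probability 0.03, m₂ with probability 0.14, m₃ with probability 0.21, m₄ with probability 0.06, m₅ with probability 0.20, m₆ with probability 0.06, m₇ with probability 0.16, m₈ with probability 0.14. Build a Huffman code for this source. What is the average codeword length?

Repeatedly combine the two least-probable nodes; the expected code length is the sum of the merged weights.
merge 3/100 + 3/50 → 9/100
merge 3/50 + 9/100 → 3/20
merge 7/50 + 7/50 → 7/25
merge 3/20 + 4/25 → 31/100
merge 1/5 + 21/100 → 41/100
merge 7/25 + 31/100 → 59/100
merge 41/100 + 59/100 → 1
L = 9/100 + 3/20 + 7/25 + 31/100 + 41/100 + 59/100 + 1 = 283/100 = 2.83 bits/symbol.

2.83 bits/symbol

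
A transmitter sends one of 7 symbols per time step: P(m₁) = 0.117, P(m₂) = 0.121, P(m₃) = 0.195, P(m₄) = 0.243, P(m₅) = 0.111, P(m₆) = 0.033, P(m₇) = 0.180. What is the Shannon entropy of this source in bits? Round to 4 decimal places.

H = −Σ pᵢ log₂ pᵢ.
−0.117·log₂(0.117) = 0.3622
−0.121·log₂(0.121) = 0.3687
−0.195·log₂(0.195) = 0.4599
−0.243·log₂(0.243) = 0.4960
−0.111·log₂(0.111) = 0.3520
−0.033·log₂(0.033) = 0.1624
−0.180·log₂(0.180) = 0.4453
Sum ≈ 2.6464 → 2.6464 bits.

2.6464 bits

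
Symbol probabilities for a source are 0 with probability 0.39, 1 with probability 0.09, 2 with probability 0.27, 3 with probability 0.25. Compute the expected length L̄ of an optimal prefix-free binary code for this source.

1.95 bits/symbol

Repeatedly combine the two least-probable nodes; the expected code length is the sum of the merged weights.
merge 9/100 + 1/4 → 17/50
merge 27/100 + 17/50 → 61/100
merge 39/100 + 61/100 → 1
L = 17/50 + 61/100 + 1 = 39/20 = 1.95 bits/symbol.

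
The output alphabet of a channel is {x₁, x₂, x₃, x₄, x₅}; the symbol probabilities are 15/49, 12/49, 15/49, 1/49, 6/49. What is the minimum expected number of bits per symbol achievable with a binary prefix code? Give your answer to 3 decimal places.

2.143 bits/symbol

Repeatedly combine the two least-probable nodes; the expected code length is the sum of the merged weights.
merge 1/49 + 6/49 → 1/7
merge 1/7 + 12/49 → 19/49
merge 15/49 + 15/49 → 30/49
merge 19/49 + 30/49 → 1
L = 1/7 + 19/49 + 30/49 + 1 = 15/7 ≈ 2.143 bits/symbol.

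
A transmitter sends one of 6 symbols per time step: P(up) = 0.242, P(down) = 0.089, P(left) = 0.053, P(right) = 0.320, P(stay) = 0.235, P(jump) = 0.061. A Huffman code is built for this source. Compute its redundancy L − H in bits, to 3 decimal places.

0.023 bits

Entropy H = −Σ p log₂ p ≈ 2.2937 bits.
Huffman merges: 53/1000+61/1000→57/500; 89/1000+57/500→203/1000; 203/1000+47/200→219/500; 121/500+8/25→281/500; 219/500+281/500→1. L = 2317/1000 ≈ 2.3170.
L − H = 2.3170 − 2.2937 = 0.023 bits.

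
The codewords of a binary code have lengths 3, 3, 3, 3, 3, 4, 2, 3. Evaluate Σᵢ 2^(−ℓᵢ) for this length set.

1.0625

With common denominator 2^4 = 16: Σ 2^(−ℓᵢ) = 2/16 + 2/16 + 2/16 + 2/16 + 2/16 + 1/16 + 4/16 + 2/16 = 17/16 = 1.0625.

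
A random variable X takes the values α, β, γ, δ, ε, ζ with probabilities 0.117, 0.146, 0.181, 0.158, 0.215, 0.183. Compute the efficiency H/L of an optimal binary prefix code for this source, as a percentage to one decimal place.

98.4%

Entropy H = −Σ p log₂ p ≈ 2.5595 bits.
Huffman merges: 117/1000+73/500→263/1000; 79/500+181/1000→339/1000; 183/1000+43/200→199/500; 263/1000+339/1000→301/500; 199/500+301/500→1. L = 1301/500 ≈ 2.6020.
Efficiency = H/L = 2.5595/2.6020 = 98.4%.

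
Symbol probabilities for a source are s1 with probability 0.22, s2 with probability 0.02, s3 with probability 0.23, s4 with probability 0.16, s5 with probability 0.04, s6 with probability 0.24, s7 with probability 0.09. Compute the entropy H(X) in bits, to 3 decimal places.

2.497 bits

H = −Σ pᵢ log₂ pᵢ.
−0.22·log₂(0.22) = 0.4806
−0.02·log₂(0.02) = 0.1129
−0.23·log₂(0.23) = 0.4877
−0.16·log₂(0.16) = 0.4230
−0.04·log₂(0.04) = 0.1858
−0.24·log₂(0.24) = 0.4941
−0.09·log₂(0.09) = 0.3127
Sum ≈ 2.4967 → 2.497 bits.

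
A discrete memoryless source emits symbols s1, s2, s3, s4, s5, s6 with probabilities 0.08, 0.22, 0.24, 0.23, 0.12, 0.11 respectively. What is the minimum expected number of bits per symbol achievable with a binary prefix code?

2.5 bits/symbol

Repeatedly combine the two least-probable nodes; the expected code length is the sum of the merged weights.
merge 2/25 + 11/100 → 19/100
merge 3/25 + 19/100 → 31/100
merge 11/50 + 23/100 → 9/20
merge 6/25 + 31/100 → 11/20
merge 9/20 + 11/20 → 1
L = 19/100 + 31/100 + 9/20 + 11/20 + 1 = 5/2 = 2.5 bits/symbol.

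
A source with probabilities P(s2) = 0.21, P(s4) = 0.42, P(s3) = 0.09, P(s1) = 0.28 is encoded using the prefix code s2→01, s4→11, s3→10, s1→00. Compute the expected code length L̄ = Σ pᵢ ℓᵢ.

L̄ = Σ pᵢ·ℓᵢ = 0.21·2 + 0.42·2 + 0.09·2 + 0.28·2 = 2 bits/symbol.

2 bits/symbol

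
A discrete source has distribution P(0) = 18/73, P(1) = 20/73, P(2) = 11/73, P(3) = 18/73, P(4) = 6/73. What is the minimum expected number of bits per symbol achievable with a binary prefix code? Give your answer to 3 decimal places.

2.233 bits/symbol

Repeatedly combine the two least-probable nodes; the expected code length is the sum of the merged weights.
merge 6/73 + 11/73 → 17/73
merge 17/73 + 18/73 → 35/73
merge 18/73 + 20/73 → 38/73
merge 35/73 + 38/73 → 1
L = 17/73 + 35/73 + 38/73 + 1 = 163/73 ≈ 2.233 bits/symbol.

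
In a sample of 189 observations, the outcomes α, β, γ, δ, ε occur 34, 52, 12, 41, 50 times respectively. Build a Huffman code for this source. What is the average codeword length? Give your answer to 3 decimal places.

2.243 bits/symbol

Probabilities are the counts divided by 189.
Repeatedly combine the two least-probable nodes; the expected code length is the sum of the merged weights.
merge 4/63 + 34/189 → 46/189
merge 41/189 + 46/189 → 29/63
merge 50/189 + 52/189 → 34/63
merge 29/63 + 34/63 → 1
L = 46/189 + 29/63 + 34/63 + 1 = 424/189 ≈ 2.243 bits/symbol.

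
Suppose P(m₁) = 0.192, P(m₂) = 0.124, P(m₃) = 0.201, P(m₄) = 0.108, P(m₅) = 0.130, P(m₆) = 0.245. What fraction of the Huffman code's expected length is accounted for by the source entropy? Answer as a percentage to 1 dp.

Entropy H = −Σ p log₂ p ≈ 2.5224 bits.
Huffman merges: 27/250+31/250→29/125; 13/100+24/125→161/500; 201/1000+29/125→433/1000; 49/200+161/500→567/1000; 433/1000+567/1000→1. L = 1277/500 ≈ 2.5540.
Efficiency = H/L = 2.5224/2.5540 = 98.8%.

98.8%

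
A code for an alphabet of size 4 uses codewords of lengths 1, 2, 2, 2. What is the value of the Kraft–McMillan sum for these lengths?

1.25

With common denominator 2^2 = 4: Σ 2^(−ℓᵢ) = 2/4 + 1/4 + 1/4 + 1/4 = 5/4 = 1.25.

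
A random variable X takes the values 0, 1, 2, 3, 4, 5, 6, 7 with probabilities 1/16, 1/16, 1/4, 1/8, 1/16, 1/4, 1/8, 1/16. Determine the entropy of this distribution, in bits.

2.75 bits

Each probability is a power of 1/2, so log₂(1/p) is an integer.
H = Σ p·log₂(1/p) = 1/16·4 + 1/16·4 + 1/4·2 + 1/8·3 + 1/16·4 + 1/4·2 + 1/8·3 + 1/16·4 = 2.75 bits.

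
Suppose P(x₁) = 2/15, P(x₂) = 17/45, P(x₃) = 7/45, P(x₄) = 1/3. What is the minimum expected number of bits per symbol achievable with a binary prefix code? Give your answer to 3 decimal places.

1.911 bits/symbol

Repeatedly combine the two least-probable nodes; the expected code length is the sum of the merged weights.
merge 2/15 + 7/45 → 13/45
merge 13/45 + 1/3 → 28/45
merge 17/45 + 28/45 → 1
L = 13/45 + 28/45 + 1 = 86/45 ≈ 1.911 bits/symbol.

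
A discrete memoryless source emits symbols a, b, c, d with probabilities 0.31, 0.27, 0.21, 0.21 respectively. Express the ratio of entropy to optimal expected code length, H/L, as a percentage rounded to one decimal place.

Entropy H = −Σ p log₂ p ≈ 1.9795 bits.
Huffman merges: 21/100+21/100→21/50; 27/100+31/100→29/50; 21/50+29/50→1. L = 2 ≈ 2.0000.
Efficiency = H/L = 1.9795/2.0000 = 99.0%.

99.0%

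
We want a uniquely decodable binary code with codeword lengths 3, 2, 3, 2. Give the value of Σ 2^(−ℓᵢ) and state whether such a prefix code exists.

0.75; yes

With common denominator 2^3 = 8: Σ 2^(−ℓᵢ) = 1/8 + 2/8 + 1/8 + 2/8 = 6/8 = 0.75.
Kraft's inequality requires Σ ≤ 1; here Σ = 0.75 ≤ 1, so such a prefix code exists.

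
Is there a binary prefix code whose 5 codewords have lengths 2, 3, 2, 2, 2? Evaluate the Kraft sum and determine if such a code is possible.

With common denominator 2^3 = 8: Σ 2^(−ℓᵢ) = 2/8 + 1/8 + 2/8 + 2/8 + 2/8 = 9/8 = 1.125.
Kraft's inequality requires Σ ≤ 1; here Σ = 1.125 > 1, so no such prefix code exists.

1.125; no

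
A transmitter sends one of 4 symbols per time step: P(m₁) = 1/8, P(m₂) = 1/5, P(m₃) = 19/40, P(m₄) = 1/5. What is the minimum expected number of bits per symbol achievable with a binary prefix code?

Repeatedly combine the two least-probable nodes; the expected code length is the sum of the merged weights.
merge 1/8 + 1/5 → 13/40
merge 1/5 + 13/40 → 21/40
merge 19/40 + 21/40 → 1
L = 13/40 + 21/40 + 1 = 37/20 = 1.85 bits/symbol.

1.85 bits/symbol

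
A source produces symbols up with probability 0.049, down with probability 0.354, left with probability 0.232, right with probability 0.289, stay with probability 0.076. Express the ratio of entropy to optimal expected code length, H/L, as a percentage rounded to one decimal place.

95.7%

Entropy H = −Σ p log₂ p ≈ 2.0327 bits.
Huffman merges: 49/1000+19/250→1/8; 1/8+29/125→357/1000; 289/1000+177/500→643/1000; 357/1000+643/1000→1. L = 17/8 ≈ 2.1250.
Efficiency = H/L = 2.0327/2.1250 = 95.7%.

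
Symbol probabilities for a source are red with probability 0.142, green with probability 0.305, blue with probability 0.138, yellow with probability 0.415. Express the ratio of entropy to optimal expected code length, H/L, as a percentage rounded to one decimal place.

98.8%

Entropy H = −Σ p log₂ p ≈ 1.8432 bits.
Huffman merges: 69/500+71/500→7/25; 7/25+61/200→117/200; 83/200+117/200→1. L = 373/200 ≈ 1.8650.
Efficiency = H/L = 1.8432/1.8650 = 98.8%.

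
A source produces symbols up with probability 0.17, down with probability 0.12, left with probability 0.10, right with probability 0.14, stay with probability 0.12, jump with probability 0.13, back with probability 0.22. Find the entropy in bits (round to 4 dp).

2.7612 bits

H = −Σ pᵢ log₂ pᵢ.
−0.17·log₂(0.17) = 0.4346
−0.12·log₂(0.12) = 0.3671
−0.10·log₂(0.10) = 0.3322
−0.14·log₂(0.14) = 0.3971
−0.12·log₂(0.12) = 0.3671
−0.13·log₂(0.13) = 0.3826
−0.22·log₂(0.22) = 0.4806
Sum ≈ 2.7612 → 2.7612 bits.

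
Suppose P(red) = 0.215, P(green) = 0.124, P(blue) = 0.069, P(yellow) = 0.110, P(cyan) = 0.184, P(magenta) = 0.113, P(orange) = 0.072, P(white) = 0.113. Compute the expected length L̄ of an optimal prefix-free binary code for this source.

2.926 bits/symbol

Repeatedly combine the two least-probable nodes; the expected code length is the sum of the merged weights.
merge 69/1000 + 9/125 → 141/1000
merge 11/100 + 113/1000 → 223/1000
merge 113/1000 + 31/250 → 237/1000
merge 141/1000 + 23/125 → 13/40
merge 43/200 + 223/1000 → 219/500
merge 237/1000 + 13/40 → 281/500
merge 219/500 + 281/500 → 1
L = 141/1000 + 223/1000 + 237/1000 + 13/40 + 219/500 + 281/500 + 1 = 1463/500 = 2.926 bits/symbol.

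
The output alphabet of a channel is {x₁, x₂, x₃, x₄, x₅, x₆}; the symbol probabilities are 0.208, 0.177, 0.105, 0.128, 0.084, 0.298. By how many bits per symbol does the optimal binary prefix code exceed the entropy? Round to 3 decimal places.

0.039 bits

Entropy H = −Σ p log₂ p ≈ 2.4551 bits.
Huffman merges: 21/250+21/200→189/1000; 16/125+177/1000→61/200; 189/1000+26/125→397/1000; 149/500+61/200→603/1000; 397/1000+603/1000→1. L = 1247/500 ≈ 2.4940.
L − H = 2.4940 − 2.4551 = 0.039 bits.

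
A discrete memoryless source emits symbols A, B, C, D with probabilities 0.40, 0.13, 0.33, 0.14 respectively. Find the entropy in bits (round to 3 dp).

H = −Σ pᵢ log₂ pᵢ.
−0.40·log₂(0.40) = 0.5288
−0.13·log₂(0.13) = 0.3826
−0.33·log₂(0.33) = 0.5278
−0.14·log₂(0.14) = 0.3971
Sum ≈ 1.8363 → 1.836 bits.

1.836 bits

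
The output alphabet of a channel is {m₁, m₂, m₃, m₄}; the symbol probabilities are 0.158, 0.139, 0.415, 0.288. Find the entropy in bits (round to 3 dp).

1.860 bits

H = −Σ pᵢ log₂ pᵢ.
−0.158·log₂(0.158) = 0.4206
−0.139·log₂(0.139) = 0.3957
−0.415·log₂(0.415) = 0.5266
−0.288·log₂(0.288) = 0.5172
Sum ≈ 1.8601 → 1.860 bits.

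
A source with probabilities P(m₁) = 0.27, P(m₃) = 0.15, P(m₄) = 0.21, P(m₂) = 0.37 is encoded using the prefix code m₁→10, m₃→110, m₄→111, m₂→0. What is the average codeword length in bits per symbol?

L̄ = Σ pᵢ·ℓᵢ = 0.27·2 + 0.15·3 + 0.21·3 + 0.37·1 = 1.99 bits/symbol.

1.99 bits/symbol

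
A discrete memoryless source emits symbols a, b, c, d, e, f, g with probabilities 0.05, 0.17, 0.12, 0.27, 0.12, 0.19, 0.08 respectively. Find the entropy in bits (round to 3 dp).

H = −Σ pᵢ log₂ pᵢ.
−0.05·log₂(0.05) = 0.2161
−0.17·log₂(0.17) = 0.4346
−0.12·log₂(0.12) = 0.3671
−0.27·log₂(0.27) = 0.5100
−0.12·log₂(0.12) = 0.3671
−0.19·log₂(0.19) = 0.4552
−0.08·log₂(0.08) = 0.2915
Sum ≈ 2.6416 → 2.642 bits.

2.642 bits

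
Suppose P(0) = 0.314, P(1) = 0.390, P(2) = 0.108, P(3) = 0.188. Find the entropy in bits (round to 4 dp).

H = −Σ pᵢ log₂ pᵢ.
−0.314·log₂(0.314) = 0.5247
−0.390·log₂(0.390) = 0.5298
−0.108·log₂(0.108) = 0.3468
−0.188·log₂(0.188) = 0.4533
Sum ≈ 1.8546 → 1.8546 bits.

1.8546 bits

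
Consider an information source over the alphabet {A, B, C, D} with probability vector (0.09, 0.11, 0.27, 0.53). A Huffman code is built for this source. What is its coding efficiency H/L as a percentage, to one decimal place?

Entropy H = −Σ p log₂ p ≈ 1.6584 bits.
Huffman merges: 9/100+11/100→1/5; 1/5+27/100→47/100; 47/100+53/100→1. L = 167/100 ≈ 1.6700.
Efficiency = H/L = 1.6584/1.6700 = 99.3%.

99.3%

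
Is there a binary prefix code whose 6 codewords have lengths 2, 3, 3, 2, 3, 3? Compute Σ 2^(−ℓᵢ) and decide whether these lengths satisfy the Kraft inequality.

1; yes

With common denominator 2^3 = 8: Σ 2^(−ℓᵢ) = 2/8 + 1/8 + 1/8 + 2/8 + 1/8 + 1/8 = 8/8 = 1.
Kraft's inequality requires Σ ≤ 1; here Σ = 1 ≤ 1, so such a prefix code exists.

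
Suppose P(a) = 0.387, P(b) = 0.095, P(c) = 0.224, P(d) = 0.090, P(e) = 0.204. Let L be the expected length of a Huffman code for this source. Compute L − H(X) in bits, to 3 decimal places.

0.068 bits

Entropy H = −Σ p log₂ p ≈ 2.1166 bits.
Huffman merges: 9/100+19/200→37/200; 37/200+51/250→389/1000; 28/125+387/1000→611/1000; 389/1000+611/1000→1. L = 437/200 ≈ 2.1850.
L − H = 2.1850 − 2.1166 = 0.068 bits.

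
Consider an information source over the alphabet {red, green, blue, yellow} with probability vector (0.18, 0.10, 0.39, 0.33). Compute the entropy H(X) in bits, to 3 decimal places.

1.835 bits

H = −Σ pᵢ log₂ pᵢ.
−0.18·log₂(0.18) = 0.4453
−0.10·log₂(0.10) = 0.3322
−0.39·log₂(0.39) = 0.5298
−0.33·log₂(0.33) = 0.5278
Sum ≈ 1.8351 → 1.835 bits.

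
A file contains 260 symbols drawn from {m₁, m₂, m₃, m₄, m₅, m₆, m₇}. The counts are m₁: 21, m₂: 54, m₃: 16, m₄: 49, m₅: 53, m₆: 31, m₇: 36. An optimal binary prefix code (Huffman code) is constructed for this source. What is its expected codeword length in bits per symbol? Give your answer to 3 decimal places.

Probabilities are the counts divided by 260.
Repeatedly combine the two least-probable nodes; the expected code length is the sum of the merged weights.
merge 4/65 + 21/260 → 37/260
merge 31/260 + 9/65 → 67/260
merge 37/260 + 49/260 → 43/130
merge 53/260 + 27/130 → 107/260
merge 67/260 + 43/130 → 153/260
merge 107/260 + 153/260 → 1
L = 37/260 + 67/260 + 43/130 + 107/260 + 153/260 + 1 = 71/26 ≈ 2.731 bits/symbol.

2.731 bits/symbol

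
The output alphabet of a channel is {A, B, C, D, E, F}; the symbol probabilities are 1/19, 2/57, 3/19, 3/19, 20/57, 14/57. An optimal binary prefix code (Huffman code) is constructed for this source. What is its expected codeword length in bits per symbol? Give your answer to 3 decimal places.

2.333 bits/symbol

Repeatedly combine the two least-probable nodes; the expected code length is the sum of the merged weights.
merge 2/57 + 1/19 → 5/57
merge 5/57 + 3/19 → 14/57
merge 3/19 + 14/57 → 23/57
merge 14/57 + 20/57 → 34/57
merge 23/57 + 34/57 → 1
L = 5/57 + 14/57 + 23/57 + 34/57 + 1 = 7/3 ≈ 2.333 bits/symbol.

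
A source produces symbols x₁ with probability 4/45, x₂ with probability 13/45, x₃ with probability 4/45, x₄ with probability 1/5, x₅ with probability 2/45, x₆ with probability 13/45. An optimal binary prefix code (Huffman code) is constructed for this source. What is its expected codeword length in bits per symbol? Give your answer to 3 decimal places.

2.356 bits/symbol

Repeatedly combine the two least-probable nodes; the expected code length is the sum of the merged weights.
merge 2/45 + 4/45 → 2/15
merge 4/45 + 2/15 → 2/9
merge 1/5 + 2/9 → 19/45
merge 13/45 + 13/45 → 26/45
merge 19/45 + 26/45 → 1
L = 2/15 + 2/9 + 19/45 + 26/45 + 1 = 106/45 ≈ 2.356 bits/symbol.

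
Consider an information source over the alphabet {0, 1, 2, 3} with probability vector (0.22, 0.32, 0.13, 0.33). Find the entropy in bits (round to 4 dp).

H = −Σ pᵢ log₂ pᵢ.
−0.22·log₂(0.22) = 0.4806
−0.32·log₂(0.32) = 0.5260
−0.13·log₂(0.13) = 0.3826
−0.33·log₂(0.33) = 0.5278
Sum ≈ 1.9171 → 1.9171 bits.

1.9171 bits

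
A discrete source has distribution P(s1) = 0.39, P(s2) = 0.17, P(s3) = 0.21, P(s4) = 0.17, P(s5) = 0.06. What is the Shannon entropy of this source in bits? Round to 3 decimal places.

H = −Σ pᵢ log₂ pᵢ.
−0.39·log₂(0.39) = 0.5298
−0.17·log₂(0.17) = 0.4346
−0.21·log₂(0.21) = 0.4728
−0.17·log₂(0.17) = 0.4346
−0.06·log₂(0.06) = 0.2435
Sum ≈ 2.1153 → 2.115 bits.

2.115 bits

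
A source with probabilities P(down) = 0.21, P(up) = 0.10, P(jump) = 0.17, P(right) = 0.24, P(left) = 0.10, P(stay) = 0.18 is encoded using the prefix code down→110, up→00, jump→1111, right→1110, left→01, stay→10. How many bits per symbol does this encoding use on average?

3.03 bits/symbol

L̄ = Σ pᵢ·ℓᵢ = 0.21·3 + 0.10·2 + 0.17·4 + 0.24·4 + 0.10·2 + 0.18·2 = 3.03 bits/symbol.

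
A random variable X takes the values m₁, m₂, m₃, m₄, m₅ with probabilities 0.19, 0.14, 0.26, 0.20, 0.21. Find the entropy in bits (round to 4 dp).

2.2948 bits

H = −Σ pᵢ log₂ pᵢ.
−0.19·log₂(0.19) = 0.4552
−0.14·log₂(0.14) = 0.3971
−0.26·log₂(0.26) = 0.5053
−0.20·log₂(0.20) = 0.4644
−0.21·log₂(0.21) = 0.4728
Sum ≈ 2.2948 → 2.2948 bits.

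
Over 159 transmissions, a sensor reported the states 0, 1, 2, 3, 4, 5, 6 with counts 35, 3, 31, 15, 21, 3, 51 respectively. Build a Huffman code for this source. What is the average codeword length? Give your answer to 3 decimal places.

2.434 bits/symbol

Probabilities are the counts divided by 159.
Repeatedly combine the two least-probable nodes; the expected code length is the sum of the merged weights.
merge 1/53 + 1/53 → 2/53
merge 2/53 + 5/53 → 7/53
merge 7/53 + 7/53 → 14/53
merge 31/159 + 35/159 → 22/53
merge 14/53 + 17/53 → 31/53
merge 22/53 + 31/53 → 1
L = 2/53 + 7/53 + 14/53 + 22/53 + 31/53 + 1 = 129/53 ≈ 2.434 bits/symbol.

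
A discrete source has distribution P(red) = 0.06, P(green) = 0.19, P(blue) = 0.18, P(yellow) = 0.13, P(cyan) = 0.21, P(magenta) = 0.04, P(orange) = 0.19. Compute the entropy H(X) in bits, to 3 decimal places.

2.641 bits

H = −Σ pᵢ log₂ pᵢ.
−0.06·log₂(0.06) = 0.2435
−0.19·log₂(0.19) = 0.4552
−0.18·log₂(0.18) = 0.4453
−0.13·log₂(0.13) = 0.3826
−0.21·log₂(0.21) = 0.4728
−0.04·log₂(0.04) = 0.1858
−0.19·log₂(0.19) = 0.4552
Sum ≈ 2.6405 → 2.641 bits.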